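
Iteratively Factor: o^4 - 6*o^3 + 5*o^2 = (o - 1)*(o^3 - 5*o^2) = o*(o - 1)*(o^2 - 5*o) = o^2*(o - 1)*(o - 5)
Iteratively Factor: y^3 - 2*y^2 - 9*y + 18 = (y - 2)*(y^2 - 9) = (y - 3)*(y - 2)*(y + 3)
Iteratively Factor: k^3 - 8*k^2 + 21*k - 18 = (k - 3)*(k^2 - 5*k + 6) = (k - 3)^2*(k - 2)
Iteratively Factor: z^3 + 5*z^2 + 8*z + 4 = (z + 1)*(z^2 + 4*z + 4) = (z + 1)*(z + 2)*(z + 2)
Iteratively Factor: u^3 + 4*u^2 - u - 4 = (u + 1)*(u^2 + 3*u - 4) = (u - 1)*(u + 1)*(u + 4)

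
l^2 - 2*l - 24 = (l - 6)*(l + 4)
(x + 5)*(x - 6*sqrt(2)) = x^2 - 6*sqrt(2)*x + 5*x - 30*sqrt(2)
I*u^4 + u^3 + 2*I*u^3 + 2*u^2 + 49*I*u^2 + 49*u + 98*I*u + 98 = (u + 2)*(u - 7*I)*(u + 7*I)*(I*u + 1)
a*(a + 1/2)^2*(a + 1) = a^4 + 2*a^3 + 5*a^2/4 + a/4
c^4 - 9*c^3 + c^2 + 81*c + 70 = (c - 7)*(c - 5)*(c + 1)*(c + 2)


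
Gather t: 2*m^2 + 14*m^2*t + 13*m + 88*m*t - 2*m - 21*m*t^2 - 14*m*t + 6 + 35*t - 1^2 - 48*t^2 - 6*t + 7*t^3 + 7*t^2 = 2*m^2 + 11*m + 7*t^3 + t^2*(-21*m - 41) + t*(14*m^2 + 74*m + 29) + 5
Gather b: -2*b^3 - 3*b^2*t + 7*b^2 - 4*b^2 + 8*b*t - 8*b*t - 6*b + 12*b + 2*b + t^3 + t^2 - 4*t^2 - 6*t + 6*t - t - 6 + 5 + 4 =-2*b^3 + b^2*(3 - 3*t) + 8*b + t^3 - 3*t^2 - t + 3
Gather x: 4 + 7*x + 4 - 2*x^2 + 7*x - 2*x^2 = -4*x^2 + 14*x + 8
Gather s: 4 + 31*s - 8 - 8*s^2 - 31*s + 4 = -8*s^2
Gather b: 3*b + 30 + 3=3*b + 33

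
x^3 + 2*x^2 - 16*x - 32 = (x - 4)*(x + 2)*(x + 4)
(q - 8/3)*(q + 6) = q^2 + 10*q/3 - 16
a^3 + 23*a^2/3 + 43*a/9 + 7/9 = (a + 1/3)^2*(a + 7)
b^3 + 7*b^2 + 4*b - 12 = (b - 1)*(b + 2)*(b + 6)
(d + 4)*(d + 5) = d^2 + 9*d + 20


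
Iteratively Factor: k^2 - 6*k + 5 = (k - 1)*(k - 5)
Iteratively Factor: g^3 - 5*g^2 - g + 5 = (g + 1)*(g^2 - 6*g + 5) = (g - 5)*(g + 1)*(g - 1)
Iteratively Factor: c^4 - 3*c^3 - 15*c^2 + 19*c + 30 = (c + 1)*(c^3 - 4*c^2 - 11*c + 30) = (c - 5)*(c + 1)*(c^2 + c - 6) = (c - 5)*(c + 1)*(c + 3)*(c - 2)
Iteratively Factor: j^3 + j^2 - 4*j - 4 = (j + 2)*(j^2 - j - 2) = (j - 2)*(j + 2)*(j + 1)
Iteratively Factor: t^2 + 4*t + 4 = (t + 2)*(t + 2)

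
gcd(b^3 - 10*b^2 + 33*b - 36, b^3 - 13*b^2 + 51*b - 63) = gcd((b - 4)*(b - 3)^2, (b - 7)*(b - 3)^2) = b^2 - 6*b + 9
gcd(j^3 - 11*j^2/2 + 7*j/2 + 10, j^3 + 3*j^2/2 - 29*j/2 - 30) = j - 4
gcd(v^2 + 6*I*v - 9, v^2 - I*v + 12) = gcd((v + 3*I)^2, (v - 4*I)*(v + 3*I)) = v + 3*I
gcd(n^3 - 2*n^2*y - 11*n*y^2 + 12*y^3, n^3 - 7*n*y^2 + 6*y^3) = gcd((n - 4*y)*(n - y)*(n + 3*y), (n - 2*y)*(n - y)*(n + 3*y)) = -n^2 - 2*n*y + 3*y^2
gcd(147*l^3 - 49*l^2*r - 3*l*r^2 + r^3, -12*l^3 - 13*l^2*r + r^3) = 1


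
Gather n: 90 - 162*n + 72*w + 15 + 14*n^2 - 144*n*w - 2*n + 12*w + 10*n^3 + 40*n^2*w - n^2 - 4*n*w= 10*n^3 + n^2*(40*w + 13) + n*(-148*w - 164) + 84*w + 105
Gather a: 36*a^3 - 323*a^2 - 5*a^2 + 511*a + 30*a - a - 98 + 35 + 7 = 36*a^3 - 328*a^2 + 540*a - 56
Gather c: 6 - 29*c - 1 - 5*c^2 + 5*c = -5*c^2 - 24*c + 5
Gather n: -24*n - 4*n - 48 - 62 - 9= -28*n - 119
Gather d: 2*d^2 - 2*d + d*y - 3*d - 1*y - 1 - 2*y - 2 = 2*d^2 + d*(y - 5) - 3*y - 3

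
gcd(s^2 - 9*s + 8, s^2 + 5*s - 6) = s - 1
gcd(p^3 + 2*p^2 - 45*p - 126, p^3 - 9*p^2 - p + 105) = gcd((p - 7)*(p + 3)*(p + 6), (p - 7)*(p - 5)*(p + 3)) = p^2 - 4*p - 21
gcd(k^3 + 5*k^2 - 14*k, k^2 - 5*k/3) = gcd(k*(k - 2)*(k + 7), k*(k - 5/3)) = k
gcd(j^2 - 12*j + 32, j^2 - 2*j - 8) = j - 4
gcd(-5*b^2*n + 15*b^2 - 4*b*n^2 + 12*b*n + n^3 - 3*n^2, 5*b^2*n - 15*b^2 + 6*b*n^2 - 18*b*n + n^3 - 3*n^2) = b*n - 3*b + n^2 - 3*n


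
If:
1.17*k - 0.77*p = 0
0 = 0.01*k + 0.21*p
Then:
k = 0.00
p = 0.00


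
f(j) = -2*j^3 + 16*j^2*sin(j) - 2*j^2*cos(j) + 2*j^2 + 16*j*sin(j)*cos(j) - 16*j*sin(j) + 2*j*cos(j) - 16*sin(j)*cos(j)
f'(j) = 2*j^2*sin(j) + 16*j^2*cos(j) - 6*j^2 - 16*j*sin(j)^2 + 30*j*sin(j) + 16*j*cos(j)^2 - 20*j*cos(j) + 4*j + 16*sin(j)^2 + 16*sin(j)*cos(j) - 16*sin(j) - 16*cos(j)^2 + 2*cos(j)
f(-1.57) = -51.86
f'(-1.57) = 78.27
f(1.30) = 6.03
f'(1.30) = 21.30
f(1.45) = 9.18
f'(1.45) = 20.38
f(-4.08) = 499.87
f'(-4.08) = -390.96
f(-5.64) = 670.88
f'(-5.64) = 190.65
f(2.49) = 11.93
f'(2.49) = -26.40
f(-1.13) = -18.29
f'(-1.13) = 65.35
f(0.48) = -4.57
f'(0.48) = -1.68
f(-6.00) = 581.06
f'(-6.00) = 305.33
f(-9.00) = 1130.47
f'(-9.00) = -1917.19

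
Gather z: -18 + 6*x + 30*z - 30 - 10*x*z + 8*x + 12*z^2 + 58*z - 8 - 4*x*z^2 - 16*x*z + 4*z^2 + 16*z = 14*x + z^2*(16 - 4*x) + z*(104 - 26*x) - 56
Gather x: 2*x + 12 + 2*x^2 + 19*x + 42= 2*x^2 + 21*x + 54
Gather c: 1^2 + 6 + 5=12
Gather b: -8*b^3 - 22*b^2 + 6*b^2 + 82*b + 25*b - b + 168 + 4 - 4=-8*b^3 - 16*b^2 + 106*b + 168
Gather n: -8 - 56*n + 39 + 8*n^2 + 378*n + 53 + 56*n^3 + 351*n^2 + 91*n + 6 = 56*n^3 + 359*n^2 + 413*n + 90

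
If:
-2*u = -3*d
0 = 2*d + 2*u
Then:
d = 0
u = 0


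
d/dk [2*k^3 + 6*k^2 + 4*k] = 6*k^2 + 12*k + 4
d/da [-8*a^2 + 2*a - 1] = 2 - 16*a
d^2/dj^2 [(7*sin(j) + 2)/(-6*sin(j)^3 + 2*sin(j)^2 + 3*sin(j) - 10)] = (1008*sin(j)^7 + 396*sin(j)^6 - 1244*sin(j)^5 - 5902*sin(j)^4 - 128*sin(j)^3 + 5596*sin(j)^2 + 568*sin(j) - 536)/(6*sin(j)^3 - 2*sin(j)^2 - 3*sin(j) + 10)^3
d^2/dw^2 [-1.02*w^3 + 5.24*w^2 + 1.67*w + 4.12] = 10.48 - 6.12*w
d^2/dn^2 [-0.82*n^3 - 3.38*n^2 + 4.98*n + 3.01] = -4.92*n - 6.76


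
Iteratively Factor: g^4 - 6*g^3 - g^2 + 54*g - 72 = (g - 3)*(g^3 - 3*g^2 - 10*g + 24) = (g - 3)*(g - 2)*(g^2 - g - 12) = (g - 4)*(g - 3)*(g - 2)*(g + 3)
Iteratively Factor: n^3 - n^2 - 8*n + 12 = (n - 2)*(n^2 + n - 6) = (n - 2)*(n + 3)*(n - 2)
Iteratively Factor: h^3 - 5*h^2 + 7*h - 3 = (h - 1)*(h^2 - 4*h + 3) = (h - 3)*(h - 1)*(h - 1)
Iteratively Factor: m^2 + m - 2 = (m - 1)*(m + 2)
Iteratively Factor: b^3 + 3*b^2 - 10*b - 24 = (b + 4)*(b^2 - b - 6) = (b + 2)*(b + 4)*(b - 3)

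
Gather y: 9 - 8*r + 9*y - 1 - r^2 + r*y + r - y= -r^2 - 7*r + y*(r + 8) + 8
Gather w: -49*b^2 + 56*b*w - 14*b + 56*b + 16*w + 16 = -49*b^2 + 42*b + w*(56*b + 16) + 16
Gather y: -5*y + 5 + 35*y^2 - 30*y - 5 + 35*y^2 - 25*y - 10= 70*y^2 - 60*y - 10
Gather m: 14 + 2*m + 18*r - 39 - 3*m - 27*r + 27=-m - 9*r + 2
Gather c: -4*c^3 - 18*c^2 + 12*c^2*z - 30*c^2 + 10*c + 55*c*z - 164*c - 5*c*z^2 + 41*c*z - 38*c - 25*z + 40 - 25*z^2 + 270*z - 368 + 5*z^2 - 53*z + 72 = -4*c^3 + c^2*(12*z - 48) + c*(-5*z^2 + 96*z - 192) - 20*z^2 + 192*z - 256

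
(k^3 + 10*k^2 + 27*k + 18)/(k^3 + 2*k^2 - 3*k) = (k^2 + 7*k + 6)/(k*(k - 1))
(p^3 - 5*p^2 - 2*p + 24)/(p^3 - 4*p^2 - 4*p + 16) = (p - 3)/(p - 2)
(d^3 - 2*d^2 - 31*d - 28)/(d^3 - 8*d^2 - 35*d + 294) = (d^2 + 5*d + 4)/(d^2 - d - 42)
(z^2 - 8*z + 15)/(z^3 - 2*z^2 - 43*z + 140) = (z - 3)/(z^2 + 3*z - 28)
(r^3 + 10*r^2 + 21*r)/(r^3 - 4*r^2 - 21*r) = (r + 7)/(r - 7)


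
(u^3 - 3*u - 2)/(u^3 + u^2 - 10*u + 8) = (u^2 + 2*u + 1)/(u^2 + 3*u - 4)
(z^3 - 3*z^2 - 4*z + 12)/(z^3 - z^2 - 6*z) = (z - 2)/z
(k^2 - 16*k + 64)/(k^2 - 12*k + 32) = (k - 8)/(k - 4)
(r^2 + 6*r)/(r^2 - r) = (r + 6)/(r - 1)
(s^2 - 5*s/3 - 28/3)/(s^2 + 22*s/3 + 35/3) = (s - 4)/(s + 5)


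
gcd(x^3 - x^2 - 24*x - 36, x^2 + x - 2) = x + 2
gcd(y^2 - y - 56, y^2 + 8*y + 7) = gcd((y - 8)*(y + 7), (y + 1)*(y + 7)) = y + 7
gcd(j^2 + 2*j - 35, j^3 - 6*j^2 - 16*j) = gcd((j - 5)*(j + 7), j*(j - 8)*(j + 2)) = 1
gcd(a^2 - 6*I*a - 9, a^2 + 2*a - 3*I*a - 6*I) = a - 3*I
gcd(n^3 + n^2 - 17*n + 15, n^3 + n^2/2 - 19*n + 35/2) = n^2 + 4*n - 5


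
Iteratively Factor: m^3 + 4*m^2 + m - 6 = (m + 2)*(m^2 + 2*m - 3) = (m - 1)*(m + 2)*(m + 3)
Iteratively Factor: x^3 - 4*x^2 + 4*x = (x - 2)*(x^2 - 2*x) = x*(x - 2)*(x - 2)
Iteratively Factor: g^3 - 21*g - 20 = (g - 5)*(g^2 + 5*g + 4) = (g - 5)*(g + 1)*(g + 4)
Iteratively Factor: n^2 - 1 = (n - 1)*(n + 1)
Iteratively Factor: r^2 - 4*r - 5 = (r - 5)*(r + 1)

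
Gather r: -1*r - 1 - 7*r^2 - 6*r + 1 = -7*r^2 - 7*r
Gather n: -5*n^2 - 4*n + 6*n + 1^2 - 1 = -5*n^2 + 2*n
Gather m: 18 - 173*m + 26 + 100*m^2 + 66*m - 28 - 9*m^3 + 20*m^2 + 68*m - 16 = -9*m^3 + 120*m^2 - 39*m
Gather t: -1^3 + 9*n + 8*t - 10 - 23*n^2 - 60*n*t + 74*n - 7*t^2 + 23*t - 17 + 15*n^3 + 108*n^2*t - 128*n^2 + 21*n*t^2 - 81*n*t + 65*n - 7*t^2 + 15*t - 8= 15*n^3 - 151*n^2 + 148*n + t^2*(21*n - 14) + t*(108*n^2 - 141*n + 46) - 36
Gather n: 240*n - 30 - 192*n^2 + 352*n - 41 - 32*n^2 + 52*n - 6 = -224*n^2 + 644*n - 77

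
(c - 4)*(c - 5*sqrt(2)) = c^2 - 5*sqrt(2)*c - 4*c + 20*sqrt(2)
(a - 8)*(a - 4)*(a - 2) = a^3 - 14*a^2 + 56*a - 64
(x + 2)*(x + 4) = x^2 + 6*x + 8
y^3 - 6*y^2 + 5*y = y*(y - 5)*(y - 1)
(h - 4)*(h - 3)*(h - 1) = h^3 - 8*h^2 + 19*h - 12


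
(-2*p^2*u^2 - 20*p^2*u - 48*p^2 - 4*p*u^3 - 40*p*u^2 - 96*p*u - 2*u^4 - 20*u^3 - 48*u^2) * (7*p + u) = -14*p^3*u^2 - 140*p^3*u - 336*p^3 - 30*p^2*u^3 - 300*p^2*u^2 - 720*p^2*u - 18*p*u^4 - 180*p*u^3 - 432*p*u^2 - 2*u^5 - 20*u^4 - 48*u^3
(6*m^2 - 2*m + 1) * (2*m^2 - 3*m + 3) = 12*m^4 - 22*m^3 + 26*m^2 - 9*m + 3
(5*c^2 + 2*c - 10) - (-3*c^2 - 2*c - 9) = 8*c^2 + 4*c - 1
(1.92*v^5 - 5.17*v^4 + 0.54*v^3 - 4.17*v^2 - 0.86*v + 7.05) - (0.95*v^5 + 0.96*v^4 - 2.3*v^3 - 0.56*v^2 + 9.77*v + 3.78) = 0.97*v^5 - 6.13*v^4 + 2.84*v^3 - 3.61*v^2 - 10.63*v + 3.27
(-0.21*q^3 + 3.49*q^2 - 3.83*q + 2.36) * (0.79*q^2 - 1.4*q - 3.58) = -0.1659*q^5 + 3.0511*q^4 - 7.1599*q^3 - 5.2678*q^2 + 10.4074*q - 8.4488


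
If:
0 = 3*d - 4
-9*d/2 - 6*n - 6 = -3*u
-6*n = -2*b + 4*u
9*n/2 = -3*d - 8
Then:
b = -32/3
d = 4/3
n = -8/3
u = -4/3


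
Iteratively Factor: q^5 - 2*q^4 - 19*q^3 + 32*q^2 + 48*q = (q - 4)*(q^4 + 2*q^3 - 11*q^2 - 12*q) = q*(q - 4)*(q^3 + 2*q^2 - 11*q - 12) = q*(q - 4)*(q - 3)*(q^2 + 5*q + 4) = q*(q - 4)*(q - 3)*(q + 4)*(q + 1)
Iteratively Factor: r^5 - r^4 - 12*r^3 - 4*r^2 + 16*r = (r + 2)*(r^4 - 3*r^3 - 6*r^2 + 8*r) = (r - 4)*(r + 2)*(r^3 + r^2 - 2*r) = r*(r - 4)*(r + 2)*(r^2 + r - 2) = r*(r - 4)*(r - 1)*(r + 2)*(r + 2)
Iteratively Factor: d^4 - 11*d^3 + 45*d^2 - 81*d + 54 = (d - 3)*(d^3 - 8*d^2 + 21*d - 18) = (d - 3)^2*(d^2 - 5*d + 6) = (d - 3)^3*(d - 2)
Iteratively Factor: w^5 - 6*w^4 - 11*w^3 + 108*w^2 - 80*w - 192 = (w + 4)*(w^4 - 10*w^3 + 29*w^2 - 8*w - 48) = (w + 1)*(w + 4)*(w^3 - 11*w^2 + 40*w - 48) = (w - 3)*(w + 1)*(w + 4)*(w^2 - 8*w + 16) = (w - 4)*(w - 3)*(w + 1)*(w + 4)*(w - 4)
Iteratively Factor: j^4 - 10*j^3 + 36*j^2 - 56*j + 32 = (j - 2)*(j^3 - 8*j^2 + 20*j - 16) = (j - 2)^2*(j^2 - 6*j + 8) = (j - 4)*(j - 2)^2*(j - 2)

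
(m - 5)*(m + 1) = m^2 - 4*m - 5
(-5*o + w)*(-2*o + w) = 10*o^2 - 7*o*w + w^2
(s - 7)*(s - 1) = s^2 - 8*s + 7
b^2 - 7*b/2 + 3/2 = (b - 3)*(b - 1/2)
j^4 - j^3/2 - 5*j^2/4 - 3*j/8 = j*(j - 3/2)*(j + 1/2)^2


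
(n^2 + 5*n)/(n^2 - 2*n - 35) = n/(n - 7)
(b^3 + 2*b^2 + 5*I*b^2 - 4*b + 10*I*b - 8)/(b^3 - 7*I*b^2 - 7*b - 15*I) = (b^2 + b*(2 + 4*I) + 8*I)/(b^2 - 8*I*b - 15)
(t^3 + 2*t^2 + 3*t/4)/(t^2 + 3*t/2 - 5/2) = t*(4*t^2 + 8*t + 3)/(2*(2*t^2 + 3*t - 5))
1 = 1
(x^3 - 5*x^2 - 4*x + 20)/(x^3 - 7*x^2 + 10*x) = (x + 2)/x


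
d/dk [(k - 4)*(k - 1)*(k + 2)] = 3*k^2 - 6*k - 6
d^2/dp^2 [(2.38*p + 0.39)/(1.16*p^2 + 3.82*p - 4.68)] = ((2.32*p + 3.82)*(2.38*p + 0.39)*(4.64*p + 7.64) - (16.5648*p + 19.088)*(1.16*p^2 + 3.82*p - 4.68))/(1.16*p^2 + 3.82*p - 4.68)^3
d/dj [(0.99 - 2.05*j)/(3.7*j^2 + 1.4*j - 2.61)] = (7.585*j^2 - 7.326*j + 3.9645)/(13.69*j^4 + 10.36*j^3 - 17.354*j^2 - 7.308*j + 6.8121)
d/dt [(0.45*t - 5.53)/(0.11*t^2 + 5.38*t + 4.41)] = (-0.0495*t^2 + 1.2166*t + 31.7359)/(0.0121*t^4 + 1.1836*t^3 + 29.9146*t^2 + 47.4516*t + 19.4481)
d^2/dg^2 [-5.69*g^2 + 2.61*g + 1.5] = -11.3800000000000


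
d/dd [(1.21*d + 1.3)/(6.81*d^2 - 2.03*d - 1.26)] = (-8.2401*d^2 - 17.706*d + 1.1144)/(46.3761*d^4 - 27.6486*d^3 - 13.0403*d^2 + 5.1156*d + 1.5876)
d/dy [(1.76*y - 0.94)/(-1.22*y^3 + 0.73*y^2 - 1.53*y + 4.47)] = (4.2944*y^3 - 4.7252*y^2 + 1.3724*y + 6.429)/(1.4884*y^6 - 1.7812*y^5 + 4.2661*y^4 - 13.1406*y^3 + 8.8671*y^2 - 13.6782*y + 19.9809)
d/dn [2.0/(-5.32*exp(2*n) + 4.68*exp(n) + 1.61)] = (21.28*exp(n) - 9.36)*exp(n)/(-5.32*exp(2*n) + 4.68*exp(n) + 1.61)^2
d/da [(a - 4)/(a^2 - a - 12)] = -1/(a^2 + 6*a + 9)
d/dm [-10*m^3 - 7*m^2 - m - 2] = -30*m^2 - 14*m - 1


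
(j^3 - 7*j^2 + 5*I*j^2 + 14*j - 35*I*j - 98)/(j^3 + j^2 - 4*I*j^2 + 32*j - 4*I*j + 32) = (j^3 + j^2*(-7 + 5*I) + j*(14 - 35*I) - 98)/(j^3 + j^2*(1 - 4*I) + j*(32 - 4*I) + 32)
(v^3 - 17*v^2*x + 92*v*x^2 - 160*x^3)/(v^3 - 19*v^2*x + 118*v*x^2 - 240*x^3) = (-v + 4*x)/(-v + 6*x)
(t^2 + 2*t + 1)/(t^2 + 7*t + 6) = (t + 1)/(t + 6)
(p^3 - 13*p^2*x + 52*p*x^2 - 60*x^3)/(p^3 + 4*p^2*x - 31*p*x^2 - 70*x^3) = (p^2 - 8*p*x + 12*x^2)/(p^2 + 9*p*x + 14*x^2)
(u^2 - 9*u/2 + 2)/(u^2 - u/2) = (u - 4)/u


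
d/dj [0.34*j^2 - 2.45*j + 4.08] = 0.68*j - 2.45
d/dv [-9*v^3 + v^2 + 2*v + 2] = -27*v^2 + 2*v + 2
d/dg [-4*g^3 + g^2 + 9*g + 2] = -12*g^2 + 2*g + 9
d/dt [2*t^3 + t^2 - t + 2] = 6*t^2 + 2*t - 1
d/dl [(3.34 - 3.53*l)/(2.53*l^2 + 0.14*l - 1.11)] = (8.9309*l^2 - 16.9004*l + 3.4507)/(6.4009*l^4 + 0.7084*l^3 - 5.597*l^2 - 0.3108*l + 1.2321)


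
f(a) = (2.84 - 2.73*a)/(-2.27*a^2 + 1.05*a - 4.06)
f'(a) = (2.84 - 2.73*a)*(4.54*a - 1.05)/(-2.27*a^2 + 1.05*a - 4.06)^2 - 2.73/(-2.27*a^2 + 1.05*a - 4.06) = (-6.1971*a^2 + 12.8936*a + 8.1018)/(5.1529*a^4 - 4.767*a^3 + 19.5349*a^2 - 8.526*a + 16.4836)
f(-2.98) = -0.40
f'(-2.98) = -0.11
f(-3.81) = -0.32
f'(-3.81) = -0.08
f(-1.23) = -0.71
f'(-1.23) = -0.22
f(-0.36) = -0.81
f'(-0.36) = 0.12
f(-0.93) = -0.77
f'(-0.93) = -0.19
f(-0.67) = -0.81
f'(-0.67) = -0.10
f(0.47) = -0.38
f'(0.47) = 0.77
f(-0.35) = -0.81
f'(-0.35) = 0.13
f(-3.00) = -0.40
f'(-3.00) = -0.11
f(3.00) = 0.25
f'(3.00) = -0.02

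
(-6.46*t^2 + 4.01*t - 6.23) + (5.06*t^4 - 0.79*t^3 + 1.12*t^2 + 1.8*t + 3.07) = 5.06*t^4 - 0.79*t^3 - 5.34*t^2 + 5.81*t - 3.16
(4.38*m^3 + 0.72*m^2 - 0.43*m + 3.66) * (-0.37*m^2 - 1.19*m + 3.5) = -1.6206*m^5 - 5.4786*m^4 + 14.6323*m^3 + 1.6775*m^2 - 5.8604*m + 12.81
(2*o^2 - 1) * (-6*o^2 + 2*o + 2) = -12*o^4 + 4*o^3 + 10*o^2 - 2*o - 2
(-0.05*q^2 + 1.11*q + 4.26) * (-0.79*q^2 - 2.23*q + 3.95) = 0.0395*q^4 - 0.7654*q^3 - 6.0382*q^2 - 5.1153*q + 16.827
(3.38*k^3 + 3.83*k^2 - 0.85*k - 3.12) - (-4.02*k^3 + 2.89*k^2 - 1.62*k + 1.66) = 7.4*k^3 + 0.94*k^2 + 0.77*k - 4.78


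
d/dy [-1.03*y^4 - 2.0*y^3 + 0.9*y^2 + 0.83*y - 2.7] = -4.12*y^3 - 6.0*y^2 + 1.8*y + 0.83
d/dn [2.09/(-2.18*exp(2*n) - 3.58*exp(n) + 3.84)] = (9.1124*exp(n) + 7.4822)*exp(n)/(2.18*exp(2*n) + 3.58*exp(n) - 3.84)^2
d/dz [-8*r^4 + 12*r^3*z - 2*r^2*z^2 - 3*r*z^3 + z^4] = 12*r^3 - 4*r^2*z - 9*r*z^2 + 4*z^3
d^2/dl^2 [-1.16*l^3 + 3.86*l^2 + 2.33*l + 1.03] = 7.72 - 6.96*l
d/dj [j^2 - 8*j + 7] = 2*j - 8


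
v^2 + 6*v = v*(v + 6)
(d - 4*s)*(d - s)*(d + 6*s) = d^3 + d^2*s - 26*d*s^2 + 24*s^3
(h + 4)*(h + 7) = h^2 + 11*h + 28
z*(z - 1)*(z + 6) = z^3 + 5*z^2 - 6*z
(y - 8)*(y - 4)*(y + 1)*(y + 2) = y^4 - 9*y^3 - 2*y^2 + 72*y + 64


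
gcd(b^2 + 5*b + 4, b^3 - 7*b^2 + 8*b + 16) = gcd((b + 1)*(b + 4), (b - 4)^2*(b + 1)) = b + 1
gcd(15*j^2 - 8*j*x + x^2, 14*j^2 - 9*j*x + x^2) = 1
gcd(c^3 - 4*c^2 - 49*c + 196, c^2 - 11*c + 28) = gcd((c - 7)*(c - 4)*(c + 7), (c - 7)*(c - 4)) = c^2 - 11*c + 28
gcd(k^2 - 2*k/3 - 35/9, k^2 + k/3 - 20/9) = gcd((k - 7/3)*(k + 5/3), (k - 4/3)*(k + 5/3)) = k + 5/3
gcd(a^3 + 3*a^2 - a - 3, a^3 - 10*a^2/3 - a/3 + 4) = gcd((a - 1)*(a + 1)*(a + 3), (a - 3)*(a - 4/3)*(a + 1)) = a + 1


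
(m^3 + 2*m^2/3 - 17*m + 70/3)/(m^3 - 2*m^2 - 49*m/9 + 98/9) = 3*(m + 5)/(3*m + 7)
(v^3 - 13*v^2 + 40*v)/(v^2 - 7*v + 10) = v*(v - 8)/(v - 2)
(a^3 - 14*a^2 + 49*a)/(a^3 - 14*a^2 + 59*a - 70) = a*(a - 7)/(a^2 - 7*a + 10)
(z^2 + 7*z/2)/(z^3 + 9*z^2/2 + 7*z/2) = 1/(z + 1)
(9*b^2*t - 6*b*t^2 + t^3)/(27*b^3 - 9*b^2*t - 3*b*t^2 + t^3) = t/(3*b + t)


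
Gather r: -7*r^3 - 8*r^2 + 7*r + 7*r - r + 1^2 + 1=-7*r^3 - 8*r^2 + 13*r + 2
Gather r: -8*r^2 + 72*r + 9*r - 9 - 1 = -8*r^2 + 81*r - 10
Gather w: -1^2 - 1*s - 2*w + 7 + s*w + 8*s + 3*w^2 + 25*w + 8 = 7*s + 3*w^2 + w*(s + 23) + 14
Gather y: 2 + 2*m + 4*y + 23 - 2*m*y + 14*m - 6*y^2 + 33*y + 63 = 16*m - 6*y^2 + y*(37 - 2*m) + 88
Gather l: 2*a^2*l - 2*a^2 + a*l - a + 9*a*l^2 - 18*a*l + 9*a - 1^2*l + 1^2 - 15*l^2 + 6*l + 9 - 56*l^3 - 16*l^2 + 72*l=-2*a^2 + 8*a - 56*l^3 + l^2*(9*a - 31) + l*(2*a^2 - 17*a + 77) + 10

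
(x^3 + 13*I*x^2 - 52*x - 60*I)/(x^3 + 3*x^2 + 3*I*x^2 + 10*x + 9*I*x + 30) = (x^2 + 8*I*x - 12)/(x^2 + x*(3 - 2*I) - 6*I)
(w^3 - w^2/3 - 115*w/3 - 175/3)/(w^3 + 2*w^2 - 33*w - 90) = (3*w^2 - 16*w - 35)/(3*(w^2 - 3*w - 18))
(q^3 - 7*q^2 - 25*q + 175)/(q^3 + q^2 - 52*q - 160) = (q^2 - 12*q + 35)/(q^2 - 4*q - 32)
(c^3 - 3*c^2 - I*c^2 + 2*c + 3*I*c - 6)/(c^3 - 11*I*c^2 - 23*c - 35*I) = (c^2 - c*(3 + 2*I) + 6*I)/(c^2 - 12*I*c - 35)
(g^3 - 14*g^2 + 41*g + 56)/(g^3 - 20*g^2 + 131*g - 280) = (g + 1)/(g - 5)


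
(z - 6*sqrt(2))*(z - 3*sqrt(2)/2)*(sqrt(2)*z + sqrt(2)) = sqrt(2)*z^3 - 15*z^2 + sqrt(2)*z^2 - 15*z + 18*sqrt(2)*z + 18*sqrt(2)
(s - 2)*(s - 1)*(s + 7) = s^3 + 4*s^2 - 19*s + 14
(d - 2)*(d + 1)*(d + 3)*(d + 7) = d^4 + 9*d^3 + 9*d^2 - 41*d - 42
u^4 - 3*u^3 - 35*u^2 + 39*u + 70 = (u - 7)*(u - 2)*(u + 1)*(u + 5)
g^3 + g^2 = g^2*(g + 1)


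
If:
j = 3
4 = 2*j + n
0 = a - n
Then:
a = -2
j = 3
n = -2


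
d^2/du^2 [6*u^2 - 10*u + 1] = 12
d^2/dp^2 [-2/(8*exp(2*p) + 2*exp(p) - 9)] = 4*(-4*(8*exp(p) + 1)^2*exp(p) + (16*exp(p) + 1)*(8*exp(2*p) + 2*exp(p) - 9))*exp(p)/(8*exp(2*p) + 2*exp(p) - 9)^3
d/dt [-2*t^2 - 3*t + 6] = -4*t - 3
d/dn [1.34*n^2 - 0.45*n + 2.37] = 2.68*n - 0.45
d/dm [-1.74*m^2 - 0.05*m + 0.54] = -3.48*m - 0.05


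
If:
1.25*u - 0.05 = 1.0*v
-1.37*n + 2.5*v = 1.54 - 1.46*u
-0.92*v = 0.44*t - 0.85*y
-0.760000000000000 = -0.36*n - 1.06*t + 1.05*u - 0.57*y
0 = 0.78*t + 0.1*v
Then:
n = 4.54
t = -0.27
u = 1.72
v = 2.10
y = 2.13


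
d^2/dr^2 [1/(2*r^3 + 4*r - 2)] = (-3*r*(r^3 + 2*r - 1) + (3*r^2 + 2)^2)/(r^3 + 2*r - 1)^3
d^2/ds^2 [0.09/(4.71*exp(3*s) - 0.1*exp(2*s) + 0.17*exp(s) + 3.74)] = ((-3.8151*exp(2*s) + 0.036*exp(s) - 0.0153)*(4.71*exp(3*s) - 0.1*exp(2*s) + 0.17*exp(s) + 3.74) + 0.09*(14.13*exp(2*s) - 0.2*exp(s) + 0.17)*(28.26*exp(2*s) - 0.4*exp(s) + 0.34)*exp(s))*exp(s)/(4.71*exp(3*s) - 0.1*exp(2*s) + 0.17*exp(s) + 3.74)^3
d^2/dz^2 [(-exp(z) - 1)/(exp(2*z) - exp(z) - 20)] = (-exp(4*z) - 5*exp(3*z) - 117*exp(2*z) - 61*exp(z) - 380)*exp(z)/(exp(6*z) - 3*exp(5*z) - 57*exp(4*z) + 119*exp(3*z) + 1140*exp(2*z) - 1200*exp(z) - 8000)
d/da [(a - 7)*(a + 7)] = 2*a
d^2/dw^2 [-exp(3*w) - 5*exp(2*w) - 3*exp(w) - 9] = (-9*exp(2*w) - 20*exp(w) - 3)*exp(w)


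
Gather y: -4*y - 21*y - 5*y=-30*y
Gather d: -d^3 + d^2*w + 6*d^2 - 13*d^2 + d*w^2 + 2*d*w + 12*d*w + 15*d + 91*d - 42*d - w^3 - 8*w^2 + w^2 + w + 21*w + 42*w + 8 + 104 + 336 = -d^3 + d^2*(w - 7) + d*(w^2 + 14*w + 64) - w^3 - 7*w^2 + 64*w + 448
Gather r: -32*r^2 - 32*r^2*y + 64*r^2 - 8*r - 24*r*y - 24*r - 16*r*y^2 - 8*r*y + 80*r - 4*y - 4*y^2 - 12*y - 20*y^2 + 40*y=r^2*(32 - 32*y) + r*(-16*y^2 - 32*y + 48) - 24*y^2 + 24*y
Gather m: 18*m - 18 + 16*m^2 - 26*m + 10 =16*m^2 - 8*m - 8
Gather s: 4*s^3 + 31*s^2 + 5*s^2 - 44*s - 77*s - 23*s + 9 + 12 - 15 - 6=4*s^3 + 36*s^2 - 144*s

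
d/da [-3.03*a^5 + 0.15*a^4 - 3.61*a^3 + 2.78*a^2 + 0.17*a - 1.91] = -15.15*a^4 + 0.6*a^3 - 10.83*a^2 + 5.56*a + 0.17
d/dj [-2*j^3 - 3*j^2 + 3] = 6*j*(-j - 1)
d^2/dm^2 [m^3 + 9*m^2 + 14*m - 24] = 6*m + 18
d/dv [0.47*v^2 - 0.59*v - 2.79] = 0.94*v - 0.59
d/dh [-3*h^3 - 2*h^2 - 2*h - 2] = -9*h^2 - 4*h - 2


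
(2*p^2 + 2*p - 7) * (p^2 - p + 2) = 2*p^4 - 5*p^2 + 11*p - 14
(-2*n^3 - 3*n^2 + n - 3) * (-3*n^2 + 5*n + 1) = 6*n^5 - n^4 - 20*n^3 + 11*n^2 - 14*n - 3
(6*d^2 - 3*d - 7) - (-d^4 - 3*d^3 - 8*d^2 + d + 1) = d^4 + 3*d^3 + 14*d^2 - 4*d - 8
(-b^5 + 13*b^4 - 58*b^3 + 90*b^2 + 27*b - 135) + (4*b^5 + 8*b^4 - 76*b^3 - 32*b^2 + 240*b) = 3*b^5 + 21*b^4 - 134*b^3 + 58*b^2 + 267*b - 135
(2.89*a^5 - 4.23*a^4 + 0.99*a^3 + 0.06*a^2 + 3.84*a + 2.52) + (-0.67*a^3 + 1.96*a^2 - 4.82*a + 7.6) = 2.89*a^5 - 4.23*a^4 + 0.32*a^3 + 2.02*a^2 - 0.98*a + 10.12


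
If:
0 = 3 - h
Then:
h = 3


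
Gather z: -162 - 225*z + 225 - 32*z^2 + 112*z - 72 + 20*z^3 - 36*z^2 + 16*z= 20*z^3 - 68*z^2 - 97*z - 9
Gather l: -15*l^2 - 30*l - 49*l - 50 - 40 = -15*l^2 - 79*l - 90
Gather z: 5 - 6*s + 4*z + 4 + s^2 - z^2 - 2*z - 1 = s^2 - 6*s - z^2 + 2*z + 8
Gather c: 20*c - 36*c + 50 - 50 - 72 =-16*c - 72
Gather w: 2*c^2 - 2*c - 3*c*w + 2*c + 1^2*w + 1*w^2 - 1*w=2*c^2 - 3*c*w + w^2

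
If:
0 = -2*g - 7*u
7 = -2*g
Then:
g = -7/2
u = 1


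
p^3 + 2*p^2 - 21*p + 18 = (p - 3)*(p - 1)*(p + 6)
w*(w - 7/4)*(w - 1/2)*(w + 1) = w^4 - 5*w^3/4 - 11*w^2/8 + 7*w/8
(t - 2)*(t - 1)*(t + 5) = t^3 + 2*t^2 - 13*t + 10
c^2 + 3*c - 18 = (c - 3)*(c + 6)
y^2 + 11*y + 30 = (y + 5)*(y + 6)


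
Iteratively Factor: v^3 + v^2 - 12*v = (v)*(v^2 + v - 12) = v*(v - 3)*(v + 4)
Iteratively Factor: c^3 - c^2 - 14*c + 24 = (c - 3)*(c^2 + 2*c - 8) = (c - 3)*(c + 4)*(c - 2)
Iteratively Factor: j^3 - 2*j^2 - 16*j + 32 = (j + 4)*(j^2 - 6*j + 8) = (j - 4)*(j + 4)*(j - 2)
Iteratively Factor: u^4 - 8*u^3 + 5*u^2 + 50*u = (u - 5)*(u^3 - 3*u^2 - 10*u) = u*(u - 5)*(u^2 - 3*u - 10) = u*(u - 5)*(u + 2)*(u - 5)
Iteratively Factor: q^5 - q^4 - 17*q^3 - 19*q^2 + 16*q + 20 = (q + 1)*(q^4 - 2*q^3 - 15*q^2 - 4*q + 20) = (q + 1)*(q + 2)*(q^3 - 4*q^2 - 7*q + 10) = (q - 5)*(q + 1)*(q + 2)*(q^2 + q - 2) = (q - 5)*(q + 1)*(q + 2)^2*(q - 1)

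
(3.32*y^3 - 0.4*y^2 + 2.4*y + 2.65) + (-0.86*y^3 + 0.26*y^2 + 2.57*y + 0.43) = 2.46*y^3 - 0.14*y^2 + 4.97*y + 3.08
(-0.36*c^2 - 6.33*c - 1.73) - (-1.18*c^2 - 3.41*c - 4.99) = 0.82*c^2 - 2.92*c + 3.26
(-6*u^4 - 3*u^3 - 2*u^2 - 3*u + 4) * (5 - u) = 6*u^5 - 27*u^4 - 13*u^3 - 7*u^2 - 19*u + 20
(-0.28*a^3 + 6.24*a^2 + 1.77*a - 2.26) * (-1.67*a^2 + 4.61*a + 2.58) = 0.4676*a^5 - 11.7116*a^4 + 25.0881*a^3 + 28.0331*a^2 - 5.852*a - 5.8308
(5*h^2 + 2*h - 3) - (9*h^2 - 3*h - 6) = -4*h^2 + 5*h + 3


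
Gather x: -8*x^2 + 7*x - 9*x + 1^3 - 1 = -8*x^2 - 2*x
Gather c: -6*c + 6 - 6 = -6*c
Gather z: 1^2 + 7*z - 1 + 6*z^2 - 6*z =6*z^2 + z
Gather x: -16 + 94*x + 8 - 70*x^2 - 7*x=-70*x^2 + 87*x - 8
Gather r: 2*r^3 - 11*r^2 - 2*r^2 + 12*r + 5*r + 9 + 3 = 2*r^3 - 13*r^2 + 17*r + 12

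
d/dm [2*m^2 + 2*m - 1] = 4*m + 2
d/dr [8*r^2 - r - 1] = 16*r - 1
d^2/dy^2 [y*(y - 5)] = 2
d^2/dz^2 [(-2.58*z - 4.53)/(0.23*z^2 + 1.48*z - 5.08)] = (-(0.46*z + 1.48)*(0.92*z + 2.96)*(2.58*z + 4.53) + (3.5604*z + 9.7206)*(0.23*z^2 + 1.48*z - 5.08))/(0.23*z^2 + 1.48*z - 5.08)^3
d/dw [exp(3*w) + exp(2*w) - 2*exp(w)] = (3*exp(2*w) + 2*exp(w) - 2)*exp(w)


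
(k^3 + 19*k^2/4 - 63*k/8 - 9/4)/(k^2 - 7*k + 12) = (8*k^3 + 38*k^2 - 63*k - 18)/(8*(k^2 - 7*k + 12))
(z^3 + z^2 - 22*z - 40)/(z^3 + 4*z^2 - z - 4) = (z^2 - 3*z - 10)/(z^2 - 1)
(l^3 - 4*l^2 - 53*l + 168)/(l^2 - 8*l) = l + 4 - 21/l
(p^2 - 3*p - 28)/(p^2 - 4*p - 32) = (p - 7)/(p - 8)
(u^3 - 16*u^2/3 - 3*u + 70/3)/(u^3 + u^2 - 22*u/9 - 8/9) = 3*(3*u^2 - 22*u + 35)/(9*u^2 - 9*u - 4)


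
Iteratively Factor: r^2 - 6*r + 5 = (r - 5)*(r - 1)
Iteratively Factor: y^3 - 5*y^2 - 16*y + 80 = (y - 4)*(y^2 - y - 20) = (y - 4)*(y + 4)*(y - 5)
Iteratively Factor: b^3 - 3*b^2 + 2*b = (b - 2)*(b^2 - b) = (b - 2)*(b - 1)*(b)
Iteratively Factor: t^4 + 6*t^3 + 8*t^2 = (t + 2)*(t^3 + 4*t^2) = (t + 2)*(t + 4)*(t^2) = t*(t + 2)*(t + 4)*(t)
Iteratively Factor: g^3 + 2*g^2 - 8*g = (g + 4)*(g^2 - 2*g) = g*(g + 4)*(g - 2)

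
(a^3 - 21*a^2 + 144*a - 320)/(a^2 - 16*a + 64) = a - 5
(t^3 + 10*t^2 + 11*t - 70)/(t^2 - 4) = (t^2 + 12*t + 35)/(t + 2)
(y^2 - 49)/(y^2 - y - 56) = (y - 7)/(y - 8)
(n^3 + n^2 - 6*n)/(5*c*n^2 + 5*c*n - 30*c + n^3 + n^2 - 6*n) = n/(5*c + n)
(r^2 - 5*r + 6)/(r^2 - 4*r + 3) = (r - 2)/(r - 1)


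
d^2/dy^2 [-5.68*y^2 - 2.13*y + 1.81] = -11.3600000000000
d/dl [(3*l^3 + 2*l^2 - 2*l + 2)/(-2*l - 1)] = (-12*l^3 - 13*l^2 - 4*l + 6)/(4*l^2 + 4*l + 1)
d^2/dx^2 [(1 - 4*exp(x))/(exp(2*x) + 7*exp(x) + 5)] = (-4*exp(4*x) + 32*exp(3*x) + 141*exp(2*x) + 169*exp(x) - 135)*exp(x)/(exp(6*x) + 21*exp(5*x) + 162*exp(4*x) + 553*exp(3*x) + 810*exp(2*x) + 525*exp(x) + 125)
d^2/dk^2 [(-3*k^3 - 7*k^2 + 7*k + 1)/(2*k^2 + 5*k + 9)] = 2*(77*k^3 - 15*k^2 - 1077*k - 875)/(8*k^6 + 60*k^5 + 258*k^4 + 665*k^3 + 1161*k^2 + 1215*k + 729)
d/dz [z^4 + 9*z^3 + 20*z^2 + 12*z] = 4*z^3 + 27*z^2 + 40*z + 12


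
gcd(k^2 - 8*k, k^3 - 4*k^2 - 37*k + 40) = k - 8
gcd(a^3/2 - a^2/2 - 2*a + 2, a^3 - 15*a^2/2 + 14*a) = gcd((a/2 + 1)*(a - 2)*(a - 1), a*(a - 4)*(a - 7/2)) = 1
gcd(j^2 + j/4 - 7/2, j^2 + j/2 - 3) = j + 2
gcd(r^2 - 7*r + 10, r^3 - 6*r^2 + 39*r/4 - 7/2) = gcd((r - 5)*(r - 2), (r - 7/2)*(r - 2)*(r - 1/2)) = r - 2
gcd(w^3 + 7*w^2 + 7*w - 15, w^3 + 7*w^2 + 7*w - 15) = w^3 + 7*w^2 + 7*w - 15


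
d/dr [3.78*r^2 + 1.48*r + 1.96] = 7.56*r + 1.48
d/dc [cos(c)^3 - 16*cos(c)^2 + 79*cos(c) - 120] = (-3*cos(c)^2 + 32*cos(c) - 79)*sin(c)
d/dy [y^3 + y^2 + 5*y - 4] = 3*y^2 + 2*y + 5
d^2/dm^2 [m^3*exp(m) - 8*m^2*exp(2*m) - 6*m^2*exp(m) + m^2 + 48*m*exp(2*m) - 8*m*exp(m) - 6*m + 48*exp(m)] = m^3*exp(m) - 32*m^2*exp(2*m) + 128*m*exp(2*m) - 26*m*exp(m) + 176*exp(2*m) + 20*exp(m) + 2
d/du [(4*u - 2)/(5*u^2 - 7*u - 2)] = 2*(-10*u^2 + 10*u - 11)/(25*u^4 - 70*u^3 + 29*u^2 + 28*u + 4)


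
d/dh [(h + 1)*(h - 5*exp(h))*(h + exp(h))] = (h + 1)*(h - 5*exp(h))*(exp(h) + 1) - (h + 1)*(h + exp(h))*(5*exp(h) - 1) + (h - 5*exp(h))*(h + exp(h))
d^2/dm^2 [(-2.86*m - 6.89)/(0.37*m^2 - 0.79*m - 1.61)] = ((0.74*m - 0.79)*(1.48*m - 1.58)*(2.86*m + 6.89) + (6.3492*m + 0.5798)*(-0.37*m^2 + 0.79*m + 1.61))/(-0.37*m^2 + 0.79*m + 1.61)^3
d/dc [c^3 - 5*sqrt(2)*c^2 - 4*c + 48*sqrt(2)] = 3*c^2 - 10*sqrt(2)*c - 4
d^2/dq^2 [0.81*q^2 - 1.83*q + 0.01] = 1.62000000000000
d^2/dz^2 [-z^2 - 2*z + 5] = -2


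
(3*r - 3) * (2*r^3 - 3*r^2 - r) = 6*r^4 - 15*r^3 + 6*r^2 + 3*r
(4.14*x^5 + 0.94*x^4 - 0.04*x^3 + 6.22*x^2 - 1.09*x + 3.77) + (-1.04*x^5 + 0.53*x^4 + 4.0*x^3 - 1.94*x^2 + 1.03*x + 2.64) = 3.1*x^5 + 1.47*x^4 + 3.96*x^3 + 4.28*x^2 - 0.0600000000000001*x + 6.41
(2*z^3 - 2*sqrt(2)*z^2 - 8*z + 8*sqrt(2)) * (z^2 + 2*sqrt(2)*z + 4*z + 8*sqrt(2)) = 2*z^5 + 2*sqrt(2)*z^4 + 8*z^4 - 16*z^3 + 8*sqrt(2)*z^3 - 64*z^2 - 8*sqrt(2)*z^2 - 32*sqrt(2)*z + 32*z + 128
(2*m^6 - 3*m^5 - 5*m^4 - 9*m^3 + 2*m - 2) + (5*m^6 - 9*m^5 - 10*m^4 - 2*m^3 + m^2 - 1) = 7*m^6 - 12*m^5 - 15*m^4 - 11*m^3 + m^2 + 2*m - 3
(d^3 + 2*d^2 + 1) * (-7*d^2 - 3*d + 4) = -7*d^5 - 17*d^4 - 2*d^3 + d^2 - 3*d + 4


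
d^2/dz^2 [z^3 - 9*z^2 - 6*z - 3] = 6*z - 18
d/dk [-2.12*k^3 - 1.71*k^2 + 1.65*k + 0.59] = -6.36*k^2 - 3.42*k + 1.65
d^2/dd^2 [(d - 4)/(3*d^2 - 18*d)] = 2*(d*(10 - 3*d)*(d - 6) + 4*(d - 4)*(d - 3)^2)/(3*d^3*(d - 6)^3)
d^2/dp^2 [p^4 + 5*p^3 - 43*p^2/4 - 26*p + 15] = 12*p^2 + 30*p - 43/2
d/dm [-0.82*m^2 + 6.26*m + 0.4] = 6.26 - 1.64*m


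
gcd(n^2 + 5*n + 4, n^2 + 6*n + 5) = n + 1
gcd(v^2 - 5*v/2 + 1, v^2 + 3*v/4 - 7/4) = 1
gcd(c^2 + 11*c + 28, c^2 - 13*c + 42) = 1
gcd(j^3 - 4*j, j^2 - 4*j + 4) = j - 2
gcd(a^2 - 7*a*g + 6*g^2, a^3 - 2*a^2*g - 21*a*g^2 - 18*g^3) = a - 6*g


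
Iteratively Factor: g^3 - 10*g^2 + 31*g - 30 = (g - 3)*(g^2 - 7*g + 10) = (g - 3)*(g - 2)*(g - 5)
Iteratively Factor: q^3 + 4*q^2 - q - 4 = (q - 1)*(q^2 + 5*q + 4) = (q - 1)*(q + 1)*(q + 4)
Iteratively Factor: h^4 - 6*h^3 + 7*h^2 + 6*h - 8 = (h + 1)*(h^3 - 7*h^2 + 14*h - 8) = (h - 2)*(h + 1)*(h^2 - 5*h + 4) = (h - 4)*(h - 2)*(h + 1)*(h - 1)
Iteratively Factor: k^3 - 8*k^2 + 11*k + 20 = (k + 1)*(k^2 - 9*k + 20) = (k - 4)*(k + 1)*(k - 5)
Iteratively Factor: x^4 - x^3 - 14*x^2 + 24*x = (x + 4)*(x^3 - 5*x^2 + 6*x) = x*(x + 4)*(x^2 - 5*x + 6) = x*(x - 2)*(x + 4)*(x - 3)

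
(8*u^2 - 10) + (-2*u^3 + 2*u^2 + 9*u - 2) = -2*u^3 + 10*u^2 + 9*u - 12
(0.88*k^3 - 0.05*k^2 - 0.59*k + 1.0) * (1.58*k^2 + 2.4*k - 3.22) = 1.3904*k^5 + 2.033*k^4 - 3.8858*k^3 + 0.325*k^2 + 4.2998*k - 3.22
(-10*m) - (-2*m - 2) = 2 - 8*m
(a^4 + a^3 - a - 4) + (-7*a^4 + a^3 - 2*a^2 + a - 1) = -6*a^4 + 2*a^3 - 2*a^2 - 5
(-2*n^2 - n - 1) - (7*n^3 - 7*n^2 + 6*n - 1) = -7*n^3 + 5*n^2 - 7*n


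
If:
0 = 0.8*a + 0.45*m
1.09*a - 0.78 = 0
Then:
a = 0.72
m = -1.27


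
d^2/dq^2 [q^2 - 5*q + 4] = 2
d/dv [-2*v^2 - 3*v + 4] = -4*v - 3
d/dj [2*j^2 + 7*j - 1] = 4*j + 7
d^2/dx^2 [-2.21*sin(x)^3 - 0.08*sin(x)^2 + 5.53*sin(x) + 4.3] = -3.8725*sin(x) - 4.9725*sin(3*x) - 0.16*cos(2*x)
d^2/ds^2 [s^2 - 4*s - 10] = 2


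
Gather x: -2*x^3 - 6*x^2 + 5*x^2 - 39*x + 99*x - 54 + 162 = -2*x^3 - x^2 + 60*x + 108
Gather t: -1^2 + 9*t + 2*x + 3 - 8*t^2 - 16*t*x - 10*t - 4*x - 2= -8*t^2 + t*(-16*x - 1) - 2*x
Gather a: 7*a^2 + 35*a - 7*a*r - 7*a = 7*a^2 + a*(28 - 7*r)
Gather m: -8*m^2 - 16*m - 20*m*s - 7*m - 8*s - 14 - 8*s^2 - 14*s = -8*m^2 + m*(-20*s - 23) - 8*s^2 - 22*s - 14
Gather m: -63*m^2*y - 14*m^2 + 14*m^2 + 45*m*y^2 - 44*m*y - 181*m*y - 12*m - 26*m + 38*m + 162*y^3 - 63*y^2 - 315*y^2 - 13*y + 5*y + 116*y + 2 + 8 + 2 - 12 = -63*m^2*y + m*(45*y^2 - 225*y) + 162*y^3 - 378*y^2 + 108*y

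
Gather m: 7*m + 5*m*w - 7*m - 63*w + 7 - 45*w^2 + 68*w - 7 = 5*m*w - 45*w^2 + 5*w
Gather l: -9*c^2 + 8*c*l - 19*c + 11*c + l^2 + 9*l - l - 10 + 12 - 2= -9*c^2 - 8*c + l^2 + l*(8*c + 8)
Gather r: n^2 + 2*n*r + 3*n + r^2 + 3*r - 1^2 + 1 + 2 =n^2 + 3*n + r^2 + r*(2*n + 3) + 2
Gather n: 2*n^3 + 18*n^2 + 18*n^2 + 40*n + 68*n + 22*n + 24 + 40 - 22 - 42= 2*n^3 + 36*n^2 + 130*n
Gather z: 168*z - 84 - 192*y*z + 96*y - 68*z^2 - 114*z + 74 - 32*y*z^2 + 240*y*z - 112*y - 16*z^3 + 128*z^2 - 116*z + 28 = -16*y - 16*z^3 + z^2*(60 - 32*y) + z*(48*y - 62) + 18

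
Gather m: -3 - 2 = -5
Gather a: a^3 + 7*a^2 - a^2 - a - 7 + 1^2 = a^3 + 6*a^2 - a - 6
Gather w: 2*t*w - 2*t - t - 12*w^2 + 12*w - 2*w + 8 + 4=-3*t - 12*w^2 + w*(2*t + 10) + 12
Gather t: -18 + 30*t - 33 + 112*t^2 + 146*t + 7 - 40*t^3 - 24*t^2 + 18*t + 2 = -40*t^3 + 88*t^2 + 194*t - 42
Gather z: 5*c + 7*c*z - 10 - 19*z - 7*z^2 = 5*c - 7*z^2 + z*(7*c - 19) - 10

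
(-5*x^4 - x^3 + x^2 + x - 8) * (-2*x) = 10*x^5 + 2*x^4 - 2*x^3 - 2*x^2 + 16*x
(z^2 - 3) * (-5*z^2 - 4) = -5*z^4 + 11*z^2 + 12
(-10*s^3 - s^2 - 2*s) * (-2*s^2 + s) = 20*s^5 - 8*s^4 + 3*s^3 - 2*s^2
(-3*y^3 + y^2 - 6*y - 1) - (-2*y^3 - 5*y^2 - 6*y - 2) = -y^3 + 6*y^2 + 1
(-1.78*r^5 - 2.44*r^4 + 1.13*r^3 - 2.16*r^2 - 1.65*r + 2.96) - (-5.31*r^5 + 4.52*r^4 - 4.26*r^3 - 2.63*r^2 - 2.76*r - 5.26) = 3.53*r^5 - 6.96*r^4 + 5.39*r^3 + 0.47*r^2 + 1.11*r + 8.22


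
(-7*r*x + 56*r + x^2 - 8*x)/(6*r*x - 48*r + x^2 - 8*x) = (-7*r + x)/(6*r + x)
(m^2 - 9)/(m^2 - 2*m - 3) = (m + 3)/(m + 1)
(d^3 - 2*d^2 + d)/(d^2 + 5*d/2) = 2*(d^2 - 2*d + 1)/(2*d + 5)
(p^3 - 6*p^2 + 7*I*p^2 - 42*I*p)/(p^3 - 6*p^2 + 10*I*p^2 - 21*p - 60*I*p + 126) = p/(p + 3*I)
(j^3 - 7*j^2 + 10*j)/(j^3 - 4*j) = (j - 5)/(j + 2)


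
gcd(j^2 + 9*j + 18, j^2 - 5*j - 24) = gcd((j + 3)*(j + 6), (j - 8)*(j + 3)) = j + 3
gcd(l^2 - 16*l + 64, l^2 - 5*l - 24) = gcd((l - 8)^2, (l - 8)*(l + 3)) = l - 8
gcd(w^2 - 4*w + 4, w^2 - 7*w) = 1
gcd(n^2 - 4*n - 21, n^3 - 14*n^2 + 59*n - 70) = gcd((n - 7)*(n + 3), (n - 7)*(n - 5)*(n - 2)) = n - 7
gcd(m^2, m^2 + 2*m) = m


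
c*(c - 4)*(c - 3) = c^3 - 7*c^2 + 12*c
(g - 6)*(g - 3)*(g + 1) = g^3 - 8*g^2 + 9*g + 18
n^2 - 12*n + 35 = (n - 7)*(n - 5)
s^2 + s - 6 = (s - 2)*(s + 3)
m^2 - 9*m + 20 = (m - 5)*(m - 4)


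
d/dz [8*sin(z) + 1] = 8*cos(z)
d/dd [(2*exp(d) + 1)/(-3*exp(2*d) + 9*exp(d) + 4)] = (6*exp(2*d) + 6*exp(d) - 1)*exp(d)/(9*exp(4*d) - 54*exp(3*d) + 57*exp(2*d) + 72*exp(d) + 16)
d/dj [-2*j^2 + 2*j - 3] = 2 - 4*j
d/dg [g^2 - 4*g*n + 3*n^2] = 2*g - 4*n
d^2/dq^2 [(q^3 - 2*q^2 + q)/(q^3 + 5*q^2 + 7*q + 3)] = 2*(-7*q^4 - 4*q^3 + 54*q^2 + 60*q - 39)/(q^7 + 13*q^6 + 69*q^5 + 193*q^4 + 307*q^3 + 279*q^2 + 135*q + 27)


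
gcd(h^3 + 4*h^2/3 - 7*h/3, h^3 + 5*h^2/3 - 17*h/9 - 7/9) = h^2 + 4*h/3 - 7/3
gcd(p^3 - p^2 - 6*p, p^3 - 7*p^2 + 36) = p^2 - p - 6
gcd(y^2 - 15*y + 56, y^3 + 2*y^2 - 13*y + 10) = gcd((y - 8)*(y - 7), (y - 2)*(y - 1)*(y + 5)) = 1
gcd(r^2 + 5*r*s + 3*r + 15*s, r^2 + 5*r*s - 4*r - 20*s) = r + 5*s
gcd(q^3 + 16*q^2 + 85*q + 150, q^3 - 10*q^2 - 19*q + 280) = q + 5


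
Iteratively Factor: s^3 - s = (s)*(s^2 - 1) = s*(s + 1)*(s - 1)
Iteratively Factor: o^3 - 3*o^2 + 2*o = (o - 2)*(o^2 - o) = o*(o - 2)*(o - 1)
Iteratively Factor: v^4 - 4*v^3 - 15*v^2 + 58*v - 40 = (v - 2)*(v^3 - 2*v^2 - 19*v + 20) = (v - 2)*(v + 4)*(v^2 - 6*v + 5) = (v - 2)*(v - 1)*(v + 4)*(v - 5)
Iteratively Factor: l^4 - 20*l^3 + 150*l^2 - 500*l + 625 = (l - 5)*(l^3 - 15*l^2 + 75*l - 125) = (l - 5)^2*(l^2 - 10*l + 25) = (l - 5)^3*(l - 5)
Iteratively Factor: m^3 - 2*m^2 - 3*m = (m - 3)*(m^2 + m) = (m - 3)*(m + 1)*(m)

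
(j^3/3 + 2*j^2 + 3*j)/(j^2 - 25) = j*(j^2 + 6*j + 9)/(3*(j^2 - 25))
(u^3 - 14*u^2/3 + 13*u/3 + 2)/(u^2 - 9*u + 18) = (3*u^2 - 5*u - 2)/(3*(u - 6))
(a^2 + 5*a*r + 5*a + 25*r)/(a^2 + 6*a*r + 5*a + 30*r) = (a + 5*r)/(a + 6*r)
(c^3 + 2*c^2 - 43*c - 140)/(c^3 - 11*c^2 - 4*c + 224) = (c + 5)/(c - 8)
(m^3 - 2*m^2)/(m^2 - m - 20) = m^2*(2 - m)/(-m^2 + m + 20)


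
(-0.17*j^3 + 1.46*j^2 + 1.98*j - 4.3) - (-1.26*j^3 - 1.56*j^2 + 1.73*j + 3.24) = 1.09*j^3 + 3.02*j^2 + 0.25*j - 7.54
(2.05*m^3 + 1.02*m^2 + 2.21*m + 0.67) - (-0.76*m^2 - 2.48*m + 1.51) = 2.05*m^3 + 1.78*m^2 + 4.69*m - 0.84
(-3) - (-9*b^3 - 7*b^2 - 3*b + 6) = 9*b^3 + 7*b^2 + 3*b - 9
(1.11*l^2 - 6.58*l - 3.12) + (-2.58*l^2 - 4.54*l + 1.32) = -1.47*l^2 - 11.12*l - 1.8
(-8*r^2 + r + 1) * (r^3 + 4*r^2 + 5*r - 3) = -8*r^5 - 31*r^4 - 35*r^3 + 33*r^2 + 2*r - 3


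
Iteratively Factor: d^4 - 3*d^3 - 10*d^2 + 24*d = (d)*(d^3 - 3*d^2 - 10*d + 24) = d*(d + 3)*(d^2 - 6*d + 8) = d*(d - 4)*(d + 3)*(d - 2)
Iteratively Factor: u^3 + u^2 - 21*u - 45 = (u - 5)*(u^2 + 6*u + 9) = (u - 5)*(u + 3)*(u + 3)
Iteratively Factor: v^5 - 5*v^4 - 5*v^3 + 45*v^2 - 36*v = (v + 3)*(v^4 - 8*v^3 + 19*v^2 - 12*v) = (v - 4)*(v + 3)*(v^3 - 4*v^2 + 3*v) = v*(v - 4)*(v + 3)*(v^2 - 4*v + 3) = v*(v - 4)*(v - 3)*(v + 3)*(v - 1)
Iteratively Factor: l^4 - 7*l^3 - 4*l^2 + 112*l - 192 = (l - 4)*(l^3 - 3*l^2 - 16*l + 48) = (l - 4)*(l - 3)*(l^2 - 16) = (l - 4)*(l - 3)*(l + 4)*(l - 4)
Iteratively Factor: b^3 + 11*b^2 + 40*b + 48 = (b + 3)*(b^2 + 8*b + 16) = (b + 3)*(b + 4)*(b + 4)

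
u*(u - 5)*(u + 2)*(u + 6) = u^4 + 3*u^3 - 28*u^2 - 60*u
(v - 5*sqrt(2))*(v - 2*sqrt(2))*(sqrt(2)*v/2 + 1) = sqrt(2)*v^3/2 - 6*v^2 + 3*sqrt(2)*v + 20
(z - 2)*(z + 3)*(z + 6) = z^3 + 7*z^2 - 36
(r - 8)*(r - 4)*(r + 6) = r^3 - 6*r^2 - 40*r + 192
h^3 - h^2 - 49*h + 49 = (h - 7)*(h - 1)*(h + 7)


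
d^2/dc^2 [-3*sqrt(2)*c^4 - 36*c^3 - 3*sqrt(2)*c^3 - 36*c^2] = -36*sqrt(2)*c^2 - 216*c - 18*sqrt(2)*c - 72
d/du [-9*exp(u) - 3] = -9*exp(u)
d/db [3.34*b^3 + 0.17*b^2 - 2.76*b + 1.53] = 10.02*b^2 + 0.34*b - 2.76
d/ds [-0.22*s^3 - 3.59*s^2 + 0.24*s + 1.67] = -0.66*s^2 - 7.18*s + 0.24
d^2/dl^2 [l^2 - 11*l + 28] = 2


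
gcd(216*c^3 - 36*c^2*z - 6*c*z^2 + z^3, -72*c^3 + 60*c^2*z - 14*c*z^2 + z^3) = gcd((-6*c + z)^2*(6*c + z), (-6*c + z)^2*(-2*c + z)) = 36*c^2 - 12*c*z + z^2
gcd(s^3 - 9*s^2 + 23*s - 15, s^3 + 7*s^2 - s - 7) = s - 1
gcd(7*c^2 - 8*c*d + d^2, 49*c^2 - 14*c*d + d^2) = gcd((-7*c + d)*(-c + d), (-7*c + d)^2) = 7*c - d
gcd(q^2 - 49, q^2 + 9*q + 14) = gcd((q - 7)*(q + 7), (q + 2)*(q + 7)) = q + 7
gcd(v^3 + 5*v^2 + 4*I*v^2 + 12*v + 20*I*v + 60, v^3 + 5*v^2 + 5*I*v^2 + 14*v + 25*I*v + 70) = v^2 + v*(5 - 2*I) - 10*I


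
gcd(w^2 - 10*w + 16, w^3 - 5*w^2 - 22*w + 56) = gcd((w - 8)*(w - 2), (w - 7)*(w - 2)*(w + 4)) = w - 2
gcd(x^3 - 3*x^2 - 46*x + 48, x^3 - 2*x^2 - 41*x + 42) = x^2 + 5*x - 6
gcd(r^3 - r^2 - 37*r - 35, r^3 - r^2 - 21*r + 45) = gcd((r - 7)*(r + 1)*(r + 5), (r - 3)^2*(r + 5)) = r + 5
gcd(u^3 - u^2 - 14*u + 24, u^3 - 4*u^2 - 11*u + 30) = u - 2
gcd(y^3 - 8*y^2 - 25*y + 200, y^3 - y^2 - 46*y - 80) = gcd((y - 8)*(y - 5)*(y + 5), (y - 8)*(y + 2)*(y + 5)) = y^2 - 3*y - 40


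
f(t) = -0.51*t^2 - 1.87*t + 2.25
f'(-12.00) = 10.37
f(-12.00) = -48.75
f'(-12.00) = 10.37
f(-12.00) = -48.75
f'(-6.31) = 4.57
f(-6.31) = -6.26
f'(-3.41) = 1.61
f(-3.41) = 2.70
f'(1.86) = -3.77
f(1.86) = -2.99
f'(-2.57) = 0.75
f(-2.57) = 3.69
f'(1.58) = -3.48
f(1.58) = -1.98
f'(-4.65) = 2.87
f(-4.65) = -0.08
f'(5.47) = -7.45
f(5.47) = -23.24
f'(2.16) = -4.07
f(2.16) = -4.17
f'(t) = -1.02*t - 1.87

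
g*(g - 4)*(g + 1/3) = g^3 - 11*g^2/3 - 4*g/3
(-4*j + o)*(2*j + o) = -8*j^2 - 2*j*o + o^2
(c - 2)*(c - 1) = c^2 - 3*c + 2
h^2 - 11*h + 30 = (h - 6)*(h - 5)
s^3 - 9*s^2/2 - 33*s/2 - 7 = (s - 7)*(s + 1/2)*(s + 2)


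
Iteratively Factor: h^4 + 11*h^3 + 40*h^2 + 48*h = (h + 4)*(h^3 + 7*h^2 + 12*h) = (h + 3)*(h + 4)*(h^2 + 4*h) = (h + 3)*(h + 4)^2*(h)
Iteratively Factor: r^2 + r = (r + 1)*(r)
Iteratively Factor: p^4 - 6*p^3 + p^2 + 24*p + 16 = (p + 1)*(p^3 - 7*p^2 + 8*p + 16) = (p - 4)*(p + 1)*(p^2 - 3*p - 4) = (p - 4)*(p + 1)^2*(p - 4)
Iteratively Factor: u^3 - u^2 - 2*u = (u + 1)*(u^2 - 2*u) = (u - 2)*(u + 1)*(u)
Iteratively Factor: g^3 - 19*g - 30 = (g - 5)*(g^2 + 5*g + 6) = (g - 5)*(g + 3)*(g + 2)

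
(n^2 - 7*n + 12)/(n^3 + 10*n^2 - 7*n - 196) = (n - 3)/(n^2 + 14*n + 49)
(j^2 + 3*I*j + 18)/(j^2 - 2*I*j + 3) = (j + 6*I)/(j + I)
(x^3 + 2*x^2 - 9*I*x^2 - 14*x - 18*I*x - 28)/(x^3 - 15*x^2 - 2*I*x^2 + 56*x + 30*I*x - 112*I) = (x^2 + x*(2 - 7*I) - 14*I)/(x^2 - 15*x + 56)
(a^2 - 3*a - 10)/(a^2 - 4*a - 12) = (a - 5)/(a - 6)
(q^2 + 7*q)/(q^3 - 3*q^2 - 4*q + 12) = q*(q + 7)/(q^3 - 3*q^2 - 4*q + 12)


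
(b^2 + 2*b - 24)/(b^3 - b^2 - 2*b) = (-b^2 - 2*b + 24)/(b*(-b^2 + b + 2))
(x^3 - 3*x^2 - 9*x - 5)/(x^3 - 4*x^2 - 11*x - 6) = (x - 5)/(x - 6)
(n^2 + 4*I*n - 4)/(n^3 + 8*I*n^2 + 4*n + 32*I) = (n + 2*I)/(n^2 + 6*I*n + 16)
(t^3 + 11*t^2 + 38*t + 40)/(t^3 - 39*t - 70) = (t + 4)/(t - 7)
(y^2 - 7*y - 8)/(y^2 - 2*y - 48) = (y + 1)/(y + 6)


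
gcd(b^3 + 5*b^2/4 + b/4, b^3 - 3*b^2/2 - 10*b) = b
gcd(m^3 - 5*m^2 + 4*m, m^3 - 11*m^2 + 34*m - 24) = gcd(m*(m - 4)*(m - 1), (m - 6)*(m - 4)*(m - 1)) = m^2 - 5*m + 4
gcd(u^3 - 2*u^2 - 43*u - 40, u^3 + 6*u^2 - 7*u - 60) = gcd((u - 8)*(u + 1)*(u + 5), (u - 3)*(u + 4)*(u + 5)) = u + 5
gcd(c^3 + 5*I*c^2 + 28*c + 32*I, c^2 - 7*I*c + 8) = c + I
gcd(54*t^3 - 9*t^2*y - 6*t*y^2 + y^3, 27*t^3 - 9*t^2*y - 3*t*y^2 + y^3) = -9*t^2 + y^2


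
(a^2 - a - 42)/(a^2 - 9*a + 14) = (a + 6)/(a - 2)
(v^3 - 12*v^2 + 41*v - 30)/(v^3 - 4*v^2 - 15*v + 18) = (v - 5)/(v + 3)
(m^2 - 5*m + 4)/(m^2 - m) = (m - 4)/m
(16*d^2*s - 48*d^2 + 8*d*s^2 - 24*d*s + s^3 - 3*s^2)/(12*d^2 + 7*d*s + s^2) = (4*d*s - 12*d + s^2 - 3*s)/(3*d + s)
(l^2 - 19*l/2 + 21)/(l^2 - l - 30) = (l - 7/2)/(l + 5)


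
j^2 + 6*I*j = j*(j + 6*I)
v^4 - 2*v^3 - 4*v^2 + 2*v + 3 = (v - 3)*(v - 1)*(v + 1)^2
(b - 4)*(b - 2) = b^2 - 6*b + 8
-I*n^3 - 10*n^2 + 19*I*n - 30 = (n - 6*I)*(n - 5*I)*(-I*n + 1)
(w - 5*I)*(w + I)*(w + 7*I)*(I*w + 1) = I*w^4 - 2*w^3 + 36*I*w^2 - 2*w + 35*I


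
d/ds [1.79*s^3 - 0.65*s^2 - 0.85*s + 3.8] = 5.37*s^2 - 1.3*s - 0.85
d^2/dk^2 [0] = 0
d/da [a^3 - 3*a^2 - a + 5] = 3*a^2 - 6*a - 1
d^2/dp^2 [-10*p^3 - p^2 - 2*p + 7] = -60*p - 2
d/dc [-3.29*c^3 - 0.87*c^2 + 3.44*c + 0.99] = -9.87*c^2 - 1.74*c + 3.44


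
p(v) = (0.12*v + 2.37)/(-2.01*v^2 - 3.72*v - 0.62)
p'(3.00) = 0.04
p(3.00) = -0.09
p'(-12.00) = -0.00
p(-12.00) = -0.00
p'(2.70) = 0.06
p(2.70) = -0.11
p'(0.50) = 1.53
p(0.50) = -0.81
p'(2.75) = 0.05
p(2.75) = -0.10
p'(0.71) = 0.86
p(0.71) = -0.57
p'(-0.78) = 1.30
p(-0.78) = 2.15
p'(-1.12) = -1.55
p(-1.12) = 2.18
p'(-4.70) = -0.04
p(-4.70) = -0.07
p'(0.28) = 3.45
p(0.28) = -1.32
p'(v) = (0.12*v + 2.37)*(4.02*v + 3.72)/(-2.01*v^2 - 3.72*v - 0.62)^2 + 0.12/(-2.01*v^2 - 3.72*v - 0.62) = (0.2412*v^2 + 9.5274*v + 8.742)/(4.0401*v^4 + 14.9544*v^3 + 16.3308*v^2 + 4.6128*v + 0.3844)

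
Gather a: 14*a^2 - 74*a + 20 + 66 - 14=14*a^2 - 74*a + 72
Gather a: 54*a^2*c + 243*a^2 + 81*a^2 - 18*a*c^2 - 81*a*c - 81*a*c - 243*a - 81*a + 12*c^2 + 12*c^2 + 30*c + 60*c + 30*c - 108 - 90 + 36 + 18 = a^2*(54*c + 324) + a*(-18*c^2 - 162*c - 324) + 24*c^2 + 120*c - 144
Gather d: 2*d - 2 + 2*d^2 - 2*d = 2*d^2 - 2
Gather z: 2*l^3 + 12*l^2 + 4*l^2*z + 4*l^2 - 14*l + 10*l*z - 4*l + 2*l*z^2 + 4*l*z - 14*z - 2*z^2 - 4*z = 2*l^3 + 16*l^2 - 18*l + z^2*(2*l - 2) + z*(4*l^2 + 14*l - 18)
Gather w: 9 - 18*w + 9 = 18 - 18*w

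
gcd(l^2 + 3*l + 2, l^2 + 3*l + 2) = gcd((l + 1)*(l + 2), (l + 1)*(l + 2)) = l^2 + 3*l + 2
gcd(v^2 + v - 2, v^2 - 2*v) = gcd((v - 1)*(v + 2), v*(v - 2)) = 1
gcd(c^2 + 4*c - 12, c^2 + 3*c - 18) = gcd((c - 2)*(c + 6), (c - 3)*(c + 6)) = c + 6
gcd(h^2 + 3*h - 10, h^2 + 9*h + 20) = h + 5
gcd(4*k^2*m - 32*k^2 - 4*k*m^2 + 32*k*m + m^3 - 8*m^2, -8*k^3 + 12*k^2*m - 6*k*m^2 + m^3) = 4*k^2 - 4*k*m + m^2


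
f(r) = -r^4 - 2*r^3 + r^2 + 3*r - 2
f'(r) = -4*r^3 - 6*r^2 + 2*r + 3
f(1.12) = -1.77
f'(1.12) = -7.91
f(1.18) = -2.29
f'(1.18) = -9.57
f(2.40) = -49.87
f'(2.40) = -82.06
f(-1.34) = -2.64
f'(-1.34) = -0.83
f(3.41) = -194.66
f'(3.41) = -218.56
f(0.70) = -0.34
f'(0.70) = 0.09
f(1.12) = -1.77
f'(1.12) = -7.91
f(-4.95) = -350.15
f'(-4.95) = 331.23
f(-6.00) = -848.00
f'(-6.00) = 639.00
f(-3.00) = -29.00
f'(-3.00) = 51.00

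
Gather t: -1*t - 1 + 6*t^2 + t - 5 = 6*t^2 - 6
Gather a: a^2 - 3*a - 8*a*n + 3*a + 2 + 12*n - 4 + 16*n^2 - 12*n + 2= a^2 - 8*a*n + 16*n^2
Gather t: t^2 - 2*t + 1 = t^2 - 2*t + 1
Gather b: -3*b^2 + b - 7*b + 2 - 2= -3*b^2 - 6*b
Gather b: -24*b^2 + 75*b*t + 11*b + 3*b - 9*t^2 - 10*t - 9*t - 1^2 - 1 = -24*b^2 + b*(75*t + 14) - 9*t^2 - 19*t - 2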